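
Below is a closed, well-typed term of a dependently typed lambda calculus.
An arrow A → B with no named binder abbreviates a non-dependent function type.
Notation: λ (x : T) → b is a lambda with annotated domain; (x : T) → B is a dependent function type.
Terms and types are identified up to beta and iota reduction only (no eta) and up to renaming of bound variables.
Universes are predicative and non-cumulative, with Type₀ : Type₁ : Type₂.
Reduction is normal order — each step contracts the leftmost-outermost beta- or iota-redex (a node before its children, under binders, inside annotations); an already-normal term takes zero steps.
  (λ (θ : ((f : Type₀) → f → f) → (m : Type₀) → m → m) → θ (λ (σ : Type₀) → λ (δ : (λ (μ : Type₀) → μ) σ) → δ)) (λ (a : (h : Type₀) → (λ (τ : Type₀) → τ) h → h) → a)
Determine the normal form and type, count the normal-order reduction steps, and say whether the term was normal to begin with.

normal form:
  λ (θ : Type₀) → λ (f : θ) → f
the term's type:
  (θ : Type₀) → θ → θ
steps to reach normal form (normal order): 3
started in normal form: no
first contracted redex: a beta-redex


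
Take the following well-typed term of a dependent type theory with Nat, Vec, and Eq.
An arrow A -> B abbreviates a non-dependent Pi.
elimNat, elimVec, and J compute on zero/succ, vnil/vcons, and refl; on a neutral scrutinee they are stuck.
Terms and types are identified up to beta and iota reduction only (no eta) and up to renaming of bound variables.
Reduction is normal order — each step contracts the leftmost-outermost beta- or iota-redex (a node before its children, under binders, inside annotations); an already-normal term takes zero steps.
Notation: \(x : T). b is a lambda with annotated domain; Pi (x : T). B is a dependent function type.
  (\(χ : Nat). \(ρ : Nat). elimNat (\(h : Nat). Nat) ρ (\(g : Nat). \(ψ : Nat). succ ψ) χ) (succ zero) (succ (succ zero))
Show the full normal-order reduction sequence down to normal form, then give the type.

normal-order reduction sequence:
  (\(χ : Nat). \(ρ : Nat). elimNat (\(h : Nat). Nat) ρ (\(g : Nat). \(ψ : Nat). succ ψ) χ) (succ zero) (succ (succ zero))
  ~> (\(χ : Nat). elimNat (\(ρ : Nat). Nat) χ (\(h : Nat). \(g : Nat). succ g) (succ zero)) (succ (succ zero))
  ~> elimNat (\(χ : Nat). Nat) (succ (succ zero)) (\(ρ : Nat). \(h : Nat). succ h) (succ zero)
  ~> (\(χ : Nat). \(ρ : Nat). succ ρ) zero (elimNat (\(h : Nat). Nat) (succ (succ zero)) (\(g : Nat). \(ψ : Nat). succ ψ) zero)
  ~> (\(χ : Nat). succ χ) (elimNat (\(ρ : Nat). Nat) (succ (succ zero)) (\(h : Nat). \(g : Nat). succ g) zero)
  ~> succ (elimNat (\(χ : Nat). Nat) (succ (succ zero)) (\(ρ : Nat). \(h : Nat). succ h) zero)
  ~> succ (succ (succ zero))
the term's type:
  Nat


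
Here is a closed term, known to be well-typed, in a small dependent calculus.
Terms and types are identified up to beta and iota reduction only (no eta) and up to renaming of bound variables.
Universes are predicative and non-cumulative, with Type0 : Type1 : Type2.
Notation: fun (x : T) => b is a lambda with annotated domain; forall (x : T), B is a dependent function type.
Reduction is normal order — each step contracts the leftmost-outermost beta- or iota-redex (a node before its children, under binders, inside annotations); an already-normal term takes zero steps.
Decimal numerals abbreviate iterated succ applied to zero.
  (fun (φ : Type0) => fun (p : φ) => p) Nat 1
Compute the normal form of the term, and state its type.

normal form:
  1
the term's type:
  Nat


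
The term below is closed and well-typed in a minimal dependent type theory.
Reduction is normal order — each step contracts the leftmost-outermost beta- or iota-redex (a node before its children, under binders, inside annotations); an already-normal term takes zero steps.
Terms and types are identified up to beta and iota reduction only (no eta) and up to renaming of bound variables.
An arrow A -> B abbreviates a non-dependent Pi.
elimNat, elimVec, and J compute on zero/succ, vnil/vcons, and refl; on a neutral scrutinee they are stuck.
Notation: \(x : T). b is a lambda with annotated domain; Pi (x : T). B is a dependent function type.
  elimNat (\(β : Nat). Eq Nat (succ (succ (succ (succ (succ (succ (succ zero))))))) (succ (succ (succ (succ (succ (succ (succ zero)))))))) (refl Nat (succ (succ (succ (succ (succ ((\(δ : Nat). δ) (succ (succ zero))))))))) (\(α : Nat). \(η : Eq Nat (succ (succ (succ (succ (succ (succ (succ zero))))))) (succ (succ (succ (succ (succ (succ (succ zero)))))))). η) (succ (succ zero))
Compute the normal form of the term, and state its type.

reduced normal form:
  refl Nat (succ (succ (succ (succ (succ (succ (succ zero)))))))
inferred type:
  Eq Nat (succ (succ (succ (succ (succ (succ (succ zero))))))) (succ (succ (succ (succ (succ (succ (succ zero)))))))
observation: reduction starts at an elimNat iota-redex, and 8 normal-order steps reach the normal form.


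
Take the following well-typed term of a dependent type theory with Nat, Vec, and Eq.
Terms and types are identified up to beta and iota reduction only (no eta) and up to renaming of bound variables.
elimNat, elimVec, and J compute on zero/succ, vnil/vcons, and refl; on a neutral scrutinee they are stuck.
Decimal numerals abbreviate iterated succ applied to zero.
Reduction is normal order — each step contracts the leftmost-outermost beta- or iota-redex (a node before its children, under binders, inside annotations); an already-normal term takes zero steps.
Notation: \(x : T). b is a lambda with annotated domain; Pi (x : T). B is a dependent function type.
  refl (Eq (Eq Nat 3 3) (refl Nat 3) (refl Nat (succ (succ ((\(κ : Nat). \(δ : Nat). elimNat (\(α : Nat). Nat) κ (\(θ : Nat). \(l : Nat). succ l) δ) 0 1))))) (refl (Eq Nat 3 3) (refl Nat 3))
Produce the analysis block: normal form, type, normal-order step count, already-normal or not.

resulting normal form:
  refl (Eq (Eq Nat 3 3) (refl Nat 3) (refl Nat 3)) (refl (Eq Nat 3 3) (refl Nat 3))
type:
  Eq (Eq (Eq Nat 3 3) (refl Nat 3) (refl Nat 3)) (refl (Eq Nat 3 3) (refl Nat 3)) (refl (Eq Nat 3 3) (refl Nat 3))
normal-order step count: 6
term was already normal: no
first redex: a beta-redex


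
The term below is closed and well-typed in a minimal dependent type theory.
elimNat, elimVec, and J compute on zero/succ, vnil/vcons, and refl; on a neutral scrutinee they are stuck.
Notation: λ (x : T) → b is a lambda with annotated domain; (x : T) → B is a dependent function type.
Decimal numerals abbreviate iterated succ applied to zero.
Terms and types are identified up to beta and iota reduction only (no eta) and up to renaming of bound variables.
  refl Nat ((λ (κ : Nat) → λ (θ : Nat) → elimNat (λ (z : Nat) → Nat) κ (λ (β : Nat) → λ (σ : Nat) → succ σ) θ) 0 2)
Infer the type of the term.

type:
  Eq Nat 2 2


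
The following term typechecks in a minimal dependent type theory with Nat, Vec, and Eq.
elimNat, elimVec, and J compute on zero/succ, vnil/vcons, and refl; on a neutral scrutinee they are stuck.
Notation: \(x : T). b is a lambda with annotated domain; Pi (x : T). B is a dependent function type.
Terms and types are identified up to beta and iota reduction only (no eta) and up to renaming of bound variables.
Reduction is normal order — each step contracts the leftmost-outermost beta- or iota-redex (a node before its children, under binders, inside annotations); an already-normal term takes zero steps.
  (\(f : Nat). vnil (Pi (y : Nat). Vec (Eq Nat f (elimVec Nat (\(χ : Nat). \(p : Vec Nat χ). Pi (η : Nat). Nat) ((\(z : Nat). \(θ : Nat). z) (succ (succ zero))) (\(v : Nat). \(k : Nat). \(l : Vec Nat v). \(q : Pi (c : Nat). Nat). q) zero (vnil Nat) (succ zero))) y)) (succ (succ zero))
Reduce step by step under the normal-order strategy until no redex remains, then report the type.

normal-order reduction sequence:
  (\(f : Nat). vnil (Pi (y : Nat). Vec (Eq Nat f (elimVec Nat (\(χ : Nat). \(p : Vec Nat χ). Pi (η : Nat). Nat) ((\(z : Nat). \(θ : Nat). z) (succ (succ zero))) (\(v : Nat). \(k : Nat). \(l : Vec Nat v). \(q : Pi (c : Nat). Nat). q) zero (vnil Nat) (succ zero))) y)) (succ (succ zero))
  ~> vnil (Pi (f : Nat). Vec (Eq Nat (succ (succ zero)) (elimVec Nat (\(y : Nat). \(χ : Vec Nat y). Pi (p : Nat). Nat) ((\(η : Nat). \(z : Nat). η) (succ (succ zero))) (\(θ : Nat). \(v : Nat). \(k : Vec Nat θ). \(l : Pi (q : Nat). Nat). l) zero (vnil Nat) (succ zero))) f)
  ~> vnil (Pi (f : Nat). Vec (Eq Nat (succ (succ zero)) ((\(y : Nat). \(χ : Nat). y) (succ (succ zero)) (succ zero))) f)
  ~> vnil (Pi (f : Nat). Vec (Eq Nat (succ (succ zero)) ((\(y : Nat). succ (succ zero)) (succ zero))) f)
  ~> vnil (Pi (f : Nat). Vec (Eq Nat (succ (succ zero)) (succ (succ zero))) f)
the term's type:
  Vec (Pi (f : Nat). Vec (Eq Nat (succ (succ zero)) (succ (succ zero))) f) zero


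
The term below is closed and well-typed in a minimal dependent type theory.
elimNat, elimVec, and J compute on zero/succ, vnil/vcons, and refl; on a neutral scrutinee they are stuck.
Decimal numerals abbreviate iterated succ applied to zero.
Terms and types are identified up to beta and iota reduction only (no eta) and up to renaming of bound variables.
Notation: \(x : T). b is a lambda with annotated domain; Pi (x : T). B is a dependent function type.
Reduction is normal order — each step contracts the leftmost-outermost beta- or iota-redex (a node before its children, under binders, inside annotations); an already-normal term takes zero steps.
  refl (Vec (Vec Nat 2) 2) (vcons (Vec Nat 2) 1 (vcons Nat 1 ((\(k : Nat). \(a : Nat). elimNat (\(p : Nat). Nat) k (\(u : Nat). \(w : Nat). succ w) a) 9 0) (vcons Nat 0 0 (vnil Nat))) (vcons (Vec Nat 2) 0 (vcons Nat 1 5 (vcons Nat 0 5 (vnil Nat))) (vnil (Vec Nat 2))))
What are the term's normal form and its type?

resulting normal form:
  refl (Vec (Vec Nat 2) 2) (vcons (Vec Nat 2) 1 (vcons Nat 1 9 (vcons Nat 0 0 (vnil Nat))) (vcons (Vec Nat 2) 0 (vcons Nat 1 5 (vcons Nat 0 5 (vnil Nat))) (vnil (Vec Nat 2))))
the term's type:
  Eq (Vec (Vec Nat 2) 2) (vcons (Vec Nat 2) 1 (vcons Nat 1 9 (vcons Nat 0 0 (vnil Nat))) (vcons (Vec Nat 2) 0 (vcons Nat 1 5 (vcons Nat 0 5 (vnil Nat))) (vnil (Vec Nat 2)))) (vcons (Vec Nat 2) 1 (vcons Nat 1 9 (vcons Nat 0 0 (vnil Nat))) (vcons (Vec Nat 2) 0 (vcons Nat 1 5 (vcons Nat 0 5 (vnil Nat))) (vnil (Vec Nat 2))))
observation: the first redex contracted is a beta-redex; the normal form is reached in 3 normal-order steps.


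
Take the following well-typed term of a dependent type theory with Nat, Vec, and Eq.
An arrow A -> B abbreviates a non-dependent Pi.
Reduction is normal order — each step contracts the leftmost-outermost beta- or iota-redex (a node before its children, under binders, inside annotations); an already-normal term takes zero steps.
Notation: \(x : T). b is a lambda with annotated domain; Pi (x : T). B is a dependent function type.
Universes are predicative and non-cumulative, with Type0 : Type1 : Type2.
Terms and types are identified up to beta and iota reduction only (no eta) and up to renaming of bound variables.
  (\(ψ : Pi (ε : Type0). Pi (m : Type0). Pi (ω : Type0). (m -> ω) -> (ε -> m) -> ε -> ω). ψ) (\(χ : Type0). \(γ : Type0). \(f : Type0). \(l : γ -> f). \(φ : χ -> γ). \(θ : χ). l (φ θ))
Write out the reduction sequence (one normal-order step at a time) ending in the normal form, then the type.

reduction (normal order):
  (\(ψ : Pi (ε : Type0). Pi (m : Type0). Pi (ω : Type0). (m -> ω) -> (ε -> m) -> ε -> ω). ψ) (\(χ : Type0). \(γ : Type0). \(f : Type0). \(l : γ -> f). \(φ : χ -> γ). \(θ : χ). l (φ θ))
  ~> \(ψ : Type0). \(ε : Type0). \(m : Type0). \(ω : ε -> m). \(χ : ψ -> ε). \(γ : ψ). ω (χ γ)
the term's type:
  Pi (ψ : Type0). Pi (ε : Type0). Pi (m : Type0). (ε -> m) -> (ψ -> ε) -> ψ -> m


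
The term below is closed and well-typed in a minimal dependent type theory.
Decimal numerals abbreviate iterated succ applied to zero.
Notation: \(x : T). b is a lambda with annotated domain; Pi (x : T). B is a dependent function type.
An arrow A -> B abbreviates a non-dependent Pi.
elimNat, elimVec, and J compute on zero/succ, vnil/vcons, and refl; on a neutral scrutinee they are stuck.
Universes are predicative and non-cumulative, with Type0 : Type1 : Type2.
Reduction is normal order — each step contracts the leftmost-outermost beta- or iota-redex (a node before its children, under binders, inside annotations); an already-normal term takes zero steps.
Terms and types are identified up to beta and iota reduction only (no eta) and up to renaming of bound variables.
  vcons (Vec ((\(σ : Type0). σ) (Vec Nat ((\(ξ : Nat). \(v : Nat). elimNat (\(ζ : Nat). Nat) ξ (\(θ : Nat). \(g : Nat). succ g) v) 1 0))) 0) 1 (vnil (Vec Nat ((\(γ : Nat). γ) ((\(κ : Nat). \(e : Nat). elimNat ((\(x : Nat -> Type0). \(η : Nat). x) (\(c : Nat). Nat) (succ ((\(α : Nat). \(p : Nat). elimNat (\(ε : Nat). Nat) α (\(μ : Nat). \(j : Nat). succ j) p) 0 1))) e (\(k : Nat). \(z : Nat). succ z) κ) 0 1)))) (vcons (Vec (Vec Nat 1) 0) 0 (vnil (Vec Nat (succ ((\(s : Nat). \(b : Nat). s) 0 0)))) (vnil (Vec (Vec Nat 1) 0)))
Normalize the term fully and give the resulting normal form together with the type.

normal form:
  vcons (Vec (Vec Nat 1) 0) 1 (vnil (Vec Nat 1)) (vcons (Vec (Vec Nat 1) 0) 0 (vnil (Vec Nat 1)) (vnil (Vec (Vec Nat 1) 0)))
type:
  Vec (Vec (Vec Nat 1) 0) 2
observation: the first redex contracted is a beta-redex; the normal form is reached in 10 normal-order steps.


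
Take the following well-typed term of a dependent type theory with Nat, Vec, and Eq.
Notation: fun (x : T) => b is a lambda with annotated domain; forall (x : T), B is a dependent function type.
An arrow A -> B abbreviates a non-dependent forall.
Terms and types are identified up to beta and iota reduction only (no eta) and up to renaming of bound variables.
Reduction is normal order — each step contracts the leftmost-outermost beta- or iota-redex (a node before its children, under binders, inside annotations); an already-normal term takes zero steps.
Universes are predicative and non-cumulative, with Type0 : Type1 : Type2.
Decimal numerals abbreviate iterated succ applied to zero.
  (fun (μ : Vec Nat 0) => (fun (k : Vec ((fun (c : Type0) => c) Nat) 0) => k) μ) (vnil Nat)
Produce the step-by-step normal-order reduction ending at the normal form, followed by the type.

normal-order reduction sequence:
  (fun (μ : Vec Nat 0) => (fun (k : Vec ((fun (c : Type0) => c) Nat) 0) => k) μ) (vnil Nat)
  ~> (fun (μ : Vec ((fun (k : Type0) => k) Nat) 0) => μ) (vnil Nat)
  ~> vnil Nat
type:
  Vec Nat 0


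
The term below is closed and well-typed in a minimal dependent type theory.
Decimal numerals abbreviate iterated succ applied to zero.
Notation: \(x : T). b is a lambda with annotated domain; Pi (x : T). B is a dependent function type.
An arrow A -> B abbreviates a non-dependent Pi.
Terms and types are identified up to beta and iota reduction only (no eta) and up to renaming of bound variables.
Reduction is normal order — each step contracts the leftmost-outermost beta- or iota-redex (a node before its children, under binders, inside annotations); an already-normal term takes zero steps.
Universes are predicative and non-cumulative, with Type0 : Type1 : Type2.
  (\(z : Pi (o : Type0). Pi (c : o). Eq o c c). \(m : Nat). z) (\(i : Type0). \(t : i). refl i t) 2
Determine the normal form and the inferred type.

resulting normal form:
  \(z : Type0). \(o : z). refl z o
inferred type:
  Pi (z : Type0). Pi (o : z). Eq z o o


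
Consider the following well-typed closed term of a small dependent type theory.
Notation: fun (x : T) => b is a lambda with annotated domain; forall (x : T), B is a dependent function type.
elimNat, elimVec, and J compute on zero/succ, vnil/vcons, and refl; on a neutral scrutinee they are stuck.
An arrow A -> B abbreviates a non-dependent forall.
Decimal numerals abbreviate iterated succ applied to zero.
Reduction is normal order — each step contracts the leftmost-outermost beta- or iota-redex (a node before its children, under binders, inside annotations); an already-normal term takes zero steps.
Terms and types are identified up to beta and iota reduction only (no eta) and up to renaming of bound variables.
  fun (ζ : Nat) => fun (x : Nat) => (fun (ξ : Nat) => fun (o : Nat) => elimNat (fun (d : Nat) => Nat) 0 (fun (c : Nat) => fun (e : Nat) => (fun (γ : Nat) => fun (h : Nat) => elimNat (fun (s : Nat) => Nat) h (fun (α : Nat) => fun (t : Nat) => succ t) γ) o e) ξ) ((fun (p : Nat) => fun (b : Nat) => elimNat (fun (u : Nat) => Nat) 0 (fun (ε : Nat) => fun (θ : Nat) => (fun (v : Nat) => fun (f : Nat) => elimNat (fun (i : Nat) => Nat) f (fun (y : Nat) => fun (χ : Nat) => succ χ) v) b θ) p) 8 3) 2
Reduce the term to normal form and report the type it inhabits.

resulting normal form:
  fun (ζ : Nat) => fun (x : Nat) => 48
type:
  Nat -> Nat -> Nat


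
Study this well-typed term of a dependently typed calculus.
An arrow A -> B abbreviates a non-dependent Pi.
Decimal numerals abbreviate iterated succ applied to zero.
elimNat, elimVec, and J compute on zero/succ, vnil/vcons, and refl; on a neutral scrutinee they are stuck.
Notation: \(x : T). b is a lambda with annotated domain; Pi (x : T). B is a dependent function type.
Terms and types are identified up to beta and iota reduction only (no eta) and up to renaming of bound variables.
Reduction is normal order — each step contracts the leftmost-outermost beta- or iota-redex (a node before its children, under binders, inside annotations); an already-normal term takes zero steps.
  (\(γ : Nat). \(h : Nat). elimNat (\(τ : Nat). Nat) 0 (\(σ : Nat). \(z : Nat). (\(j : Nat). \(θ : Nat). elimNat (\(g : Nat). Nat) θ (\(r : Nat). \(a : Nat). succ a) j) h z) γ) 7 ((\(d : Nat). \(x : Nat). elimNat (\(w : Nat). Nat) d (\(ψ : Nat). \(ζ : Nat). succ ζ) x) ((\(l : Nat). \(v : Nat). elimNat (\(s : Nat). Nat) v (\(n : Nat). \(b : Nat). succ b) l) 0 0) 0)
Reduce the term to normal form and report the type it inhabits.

normal form:
  0
type:
  Nat
observation: contracting a beta-redex first, the term normalizes in 87 steps.


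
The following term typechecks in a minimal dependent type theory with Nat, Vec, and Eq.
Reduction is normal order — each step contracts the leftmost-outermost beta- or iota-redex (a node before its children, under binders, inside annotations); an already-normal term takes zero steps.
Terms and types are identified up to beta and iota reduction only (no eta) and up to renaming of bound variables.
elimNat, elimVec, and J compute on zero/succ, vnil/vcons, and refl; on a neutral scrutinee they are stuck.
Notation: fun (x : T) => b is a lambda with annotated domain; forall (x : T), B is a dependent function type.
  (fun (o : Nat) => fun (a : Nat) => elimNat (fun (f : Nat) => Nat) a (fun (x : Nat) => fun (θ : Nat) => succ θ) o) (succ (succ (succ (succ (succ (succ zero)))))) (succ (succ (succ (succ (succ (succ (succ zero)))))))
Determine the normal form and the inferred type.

reduced normal form:
  succ (succ (succ (succ (succ (succ (succ (succ (succ (succ (succ (succ (succ zero))))))))))))
type:
  Nat
observation: the leftmost-outermost redex is a beta-redex, and normalization takes 21 steps.


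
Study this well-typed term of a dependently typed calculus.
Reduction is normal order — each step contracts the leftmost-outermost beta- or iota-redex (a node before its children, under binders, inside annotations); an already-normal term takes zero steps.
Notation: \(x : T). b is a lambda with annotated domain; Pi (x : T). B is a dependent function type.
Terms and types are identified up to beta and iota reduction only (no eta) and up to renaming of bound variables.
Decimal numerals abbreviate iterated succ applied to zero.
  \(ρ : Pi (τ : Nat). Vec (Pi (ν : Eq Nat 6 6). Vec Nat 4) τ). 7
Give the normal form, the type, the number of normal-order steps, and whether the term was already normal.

normal form:
  \(ρ : Pi (τ : Nat). Vec (Pi (ν : Eq Nat 6 6). Vec Nat 4) τ). 7
inferred type:
  Pi (ρ : Pi (τ : Nat). Vec (Pi (ν : Eq Nat 6 6). Vec Nat 4) τ). Nat
normal-order step count: 0
started in normal form: yes


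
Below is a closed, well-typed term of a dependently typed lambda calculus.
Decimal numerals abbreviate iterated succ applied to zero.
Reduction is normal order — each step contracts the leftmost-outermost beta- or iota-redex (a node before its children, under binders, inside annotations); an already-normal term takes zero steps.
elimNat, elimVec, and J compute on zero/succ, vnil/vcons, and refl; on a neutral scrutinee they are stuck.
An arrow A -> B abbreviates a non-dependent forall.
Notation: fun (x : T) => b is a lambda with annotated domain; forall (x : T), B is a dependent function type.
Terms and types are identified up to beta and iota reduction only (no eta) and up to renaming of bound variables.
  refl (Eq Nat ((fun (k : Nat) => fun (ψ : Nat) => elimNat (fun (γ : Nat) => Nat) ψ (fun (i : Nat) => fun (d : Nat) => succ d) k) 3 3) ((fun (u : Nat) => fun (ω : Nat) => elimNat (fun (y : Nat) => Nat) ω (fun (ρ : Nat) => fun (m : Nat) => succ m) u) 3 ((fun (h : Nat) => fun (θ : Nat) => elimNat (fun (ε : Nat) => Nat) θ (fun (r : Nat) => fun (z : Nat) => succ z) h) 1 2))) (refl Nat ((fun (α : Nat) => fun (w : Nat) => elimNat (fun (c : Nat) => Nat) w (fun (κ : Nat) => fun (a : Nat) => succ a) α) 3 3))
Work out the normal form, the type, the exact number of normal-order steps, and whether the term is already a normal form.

resulting normal form:
  refl (Eq Nat 6 6) (refl Nat 6)
the term's type:
  Eq (Eq Nat 6 6) (refl Nat 6) (refl Nat 6)
normal-order step count: 42
already normal: no
first contracted redex: a beta-redex


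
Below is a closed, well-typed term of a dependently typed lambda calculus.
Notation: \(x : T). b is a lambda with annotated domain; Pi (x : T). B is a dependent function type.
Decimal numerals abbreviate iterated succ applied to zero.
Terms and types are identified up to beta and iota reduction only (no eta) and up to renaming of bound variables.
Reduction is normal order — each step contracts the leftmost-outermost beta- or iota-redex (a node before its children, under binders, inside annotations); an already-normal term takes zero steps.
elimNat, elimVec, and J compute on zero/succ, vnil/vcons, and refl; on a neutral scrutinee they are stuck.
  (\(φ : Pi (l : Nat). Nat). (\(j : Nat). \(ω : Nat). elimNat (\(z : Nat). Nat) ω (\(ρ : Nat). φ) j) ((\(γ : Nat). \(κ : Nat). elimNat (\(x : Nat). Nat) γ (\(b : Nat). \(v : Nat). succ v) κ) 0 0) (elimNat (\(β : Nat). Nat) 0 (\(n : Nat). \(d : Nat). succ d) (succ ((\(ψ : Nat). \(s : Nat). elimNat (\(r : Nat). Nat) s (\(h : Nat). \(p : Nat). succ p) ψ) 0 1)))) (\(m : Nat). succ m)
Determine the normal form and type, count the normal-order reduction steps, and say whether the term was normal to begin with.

normal form:
  2
type:
  Nat
steps to reach normal form (normal order): 17
term was already normal: no
first redex: a beta-redex


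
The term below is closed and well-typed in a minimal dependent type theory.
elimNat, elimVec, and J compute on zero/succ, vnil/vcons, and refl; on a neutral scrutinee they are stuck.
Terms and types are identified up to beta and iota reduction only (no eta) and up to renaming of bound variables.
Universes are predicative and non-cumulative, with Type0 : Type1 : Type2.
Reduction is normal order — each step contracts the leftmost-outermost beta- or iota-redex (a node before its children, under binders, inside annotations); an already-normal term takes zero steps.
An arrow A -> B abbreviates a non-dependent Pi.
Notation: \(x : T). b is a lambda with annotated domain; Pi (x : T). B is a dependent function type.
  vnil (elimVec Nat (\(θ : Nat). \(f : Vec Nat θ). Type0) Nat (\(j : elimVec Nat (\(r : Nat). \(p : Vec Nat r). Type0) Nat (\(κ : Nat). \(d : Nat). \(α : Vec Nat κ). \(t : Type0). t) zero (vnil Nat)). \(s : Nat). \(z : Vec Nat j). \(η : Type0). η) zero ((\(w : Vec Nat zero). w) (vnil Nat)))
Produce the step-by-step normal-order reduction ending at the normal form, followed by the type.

reduction (normal order):
  vnil (elimVec Nat (\(θ : Nat). \(f : Vec Nat θ). Type0) Nat (\(j : elimVec Nat (\(r : Nat). \(p : Vec Nat r). Type0) Nat (\(κ : Nat). \(d : Nat). \(α : Vec Nat κ). \(t : Type0). t) zero (vnil Nat)). \(s : Nat). \(z : Vec Nat j). \(η : Type0). η) zero ((\(w : Vec Nat zero). w) (vnil Nat)))
  ~> vnil (elimVec Nat (\(θ : Nat). \(f : Vec Nat θ). Type0) Nat (\(j : Nat). \(r : Nat). \(p : Vec Nat j). \(κ : Type0). κ) zero ((\(d : Vec Nat zero). d) (vnil Nat)))
  ~> vnil (elimVec Nat (\(θ : Nat). \(f : Vec Nat θ). Type0) Nat (\(j : Nat). \(r : Nat). \(p : Vec Nat j). \(κ : Type0). κ) zero (vnil Nat))
  ~> vnil Nat
the term's type:
  Vec Nat zero


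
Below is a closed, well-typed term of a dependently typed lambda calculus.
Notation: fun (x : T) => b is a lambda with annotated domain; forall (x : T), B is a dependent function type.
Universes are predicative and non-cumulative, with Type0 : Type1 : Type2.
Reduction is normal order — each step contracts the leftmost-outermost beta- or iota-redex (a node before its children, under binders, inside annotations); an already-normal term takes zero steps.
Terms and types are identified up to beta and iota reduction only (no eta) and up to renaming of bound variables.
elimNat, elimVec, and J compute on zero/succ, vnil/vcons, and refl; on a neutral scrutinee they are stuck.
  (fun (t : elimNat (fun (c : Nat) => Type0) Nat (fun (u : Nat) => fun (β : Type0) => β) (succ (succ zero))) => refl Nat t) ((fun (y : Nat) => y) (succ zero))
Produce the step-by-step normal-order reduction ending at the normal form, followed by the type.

reduction (normal order):
  (fun (t : elimNat (fun (c : Nat) => Type0) Nat (fun (u : Nat) => fun (β : Type0) => β) (succ (succ zero))) => refl Nat t) ((fun (y : Nat) => y) (succ zero))
  ~> refl Nat ((fun (t : Nat) => t) (succ zero))
  ~> refl Nat (succ zero)
inferred type:
  Eq Nat (succ zero) (succ zero)


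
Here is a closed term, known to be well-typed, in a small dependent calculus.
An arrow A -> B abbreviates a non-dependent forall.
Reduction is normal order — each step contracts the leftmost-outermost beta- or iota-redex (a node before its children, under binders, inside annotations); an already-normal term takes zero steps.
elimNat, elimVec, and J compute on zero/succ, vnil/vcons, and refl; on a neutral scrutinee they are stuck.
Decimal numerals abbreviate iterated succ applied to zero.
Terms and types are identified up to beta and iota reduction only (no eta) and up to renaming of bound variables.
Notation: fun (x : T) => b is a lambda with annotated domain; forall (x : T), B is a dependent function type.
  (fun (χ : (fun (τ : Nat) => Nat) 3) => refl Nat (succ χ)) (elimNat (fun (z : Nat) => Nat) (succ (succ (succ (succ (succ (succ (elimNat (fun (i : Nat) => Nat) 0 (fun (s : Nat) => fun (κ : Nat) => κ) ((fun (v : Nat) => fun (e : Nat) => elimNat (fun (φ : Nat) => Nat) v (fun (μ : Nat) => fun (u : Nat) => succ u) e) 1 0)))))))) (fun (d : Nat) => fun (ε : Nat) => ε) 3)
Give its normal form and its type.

resulting normal form:
  refl Nat 7
type:
  Eq Nat 7 7
observation: 18 normal-order steps normalize the term, beginning with a beta-redex.


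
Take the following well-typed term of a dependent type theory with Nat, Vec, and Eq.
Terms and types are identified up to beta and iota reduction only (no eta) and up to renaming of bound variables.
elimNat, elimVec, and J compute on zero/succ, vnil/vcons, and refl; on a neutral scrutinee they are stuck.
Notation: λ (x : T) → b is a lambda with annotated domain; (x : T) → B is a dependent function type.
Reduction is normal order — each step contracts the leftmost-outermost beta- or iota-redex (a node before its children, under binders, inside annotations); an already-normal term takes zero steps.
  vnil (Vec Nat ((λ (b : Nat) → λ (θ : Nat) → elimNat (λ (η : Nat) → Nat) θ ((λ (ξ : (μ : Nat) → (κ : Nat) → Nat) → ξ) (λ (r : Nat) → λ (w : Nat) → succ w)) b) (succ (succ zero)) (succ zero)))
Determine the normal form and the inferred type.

normal form:
  vnil (Vec Nat (succ (succ (succ zero))))
the term's type:
  Vec (Vec Nat (succ (succ (succ zero)))) zero


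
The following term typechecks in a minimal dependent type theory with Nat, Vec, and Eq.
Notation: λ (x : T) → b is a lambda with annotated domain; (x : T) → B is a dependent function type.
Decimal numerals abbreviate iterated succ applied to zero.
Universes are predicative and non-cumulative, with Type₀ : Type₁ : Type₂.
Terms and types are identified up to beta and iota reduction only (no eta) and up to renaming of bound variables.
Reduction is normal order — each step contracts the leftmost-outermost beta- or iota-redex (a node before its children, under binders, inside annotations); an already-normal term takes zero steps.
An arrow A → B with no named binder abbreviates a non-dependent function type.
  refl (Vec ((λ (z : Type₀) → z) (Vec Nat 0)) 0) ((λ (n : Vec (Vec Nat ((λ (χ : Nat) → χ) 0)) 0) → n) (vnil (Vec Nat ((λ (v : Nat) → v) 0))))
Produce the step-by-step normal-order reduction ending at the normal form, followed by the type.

normal-order reduction:
  refl (Vec ((λ (z : Type₀) → z) (Vec Nat 0)) 0) ((λ (n : Vec (Vec Nat ((λ (χ : Nat) → χ) 0)) 0) → n) (vnil (Vec Nat ((λ (v : Nat) → v) 0))))
  ~> refl (Vec (Vec Nat 0) 0) ((λ (z : Vec (Vec Nat ((λ (n : Nat) → n) 0)) 0) → z) (vnil (Vec Nat ((λ (χ : Nat) → χ) 0))))
  ~> refl (Vec (Vec Nat 0) 0) (vnil (Vec Nat ((λ (z : Nat) → z) 0)))
  ~> refl (Vec (Vec Nat 0) 0) (vnil (Vec Nat 0))
the term's type:
  Eq (Vec (Vec Nat 0) 0) (vnil (Vec Nat 0)) (vnil (Vec Nat 0))


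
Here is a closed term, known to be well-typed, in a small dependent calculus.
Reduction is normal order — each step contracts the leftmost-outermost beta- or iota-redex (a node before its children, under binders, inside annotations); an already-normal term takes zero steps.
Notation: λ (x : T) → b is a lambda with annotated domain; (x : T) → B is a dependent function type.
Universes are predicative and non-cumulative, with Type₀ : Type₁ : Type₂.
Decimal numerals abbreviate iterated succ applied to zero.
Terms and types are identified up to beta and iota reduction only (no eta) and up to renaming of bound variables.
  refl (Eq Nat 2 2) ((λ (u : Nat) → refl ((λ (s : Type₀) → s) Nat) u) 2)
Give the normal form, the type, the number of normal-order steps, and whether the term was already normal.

reduced normal form:
  refl (Eq Nat 2 2) (refl Nat 2)
the term's type:
  Eq (Eq Nat 2 2) (refl Nat 2) (refl Nat 2)
reduction steps (normal order): 2
already normal: no
first contracted redex: a beta-redex


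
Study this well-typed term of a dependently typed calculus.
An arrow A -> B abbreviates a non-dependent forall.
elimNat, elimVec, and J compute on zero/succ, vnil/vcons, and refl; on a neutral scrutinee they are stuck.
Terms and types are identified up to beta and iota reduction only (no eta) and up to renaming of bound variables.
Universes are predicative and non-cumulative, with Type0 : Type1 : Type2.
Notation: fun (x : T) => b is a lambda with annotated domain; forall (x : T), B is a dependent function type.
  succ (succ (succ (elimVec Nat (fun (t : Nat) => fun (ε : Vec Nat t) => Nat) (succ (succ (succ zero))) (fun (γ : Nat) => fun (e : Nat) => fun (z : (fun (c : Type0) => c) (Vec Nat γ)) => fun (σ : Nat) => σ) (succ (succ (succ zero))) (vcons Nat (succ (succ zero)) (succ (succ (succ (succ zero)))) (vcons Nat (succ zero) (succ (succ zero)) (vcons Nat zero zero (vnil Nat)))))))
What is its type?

inferred type:
  Nat


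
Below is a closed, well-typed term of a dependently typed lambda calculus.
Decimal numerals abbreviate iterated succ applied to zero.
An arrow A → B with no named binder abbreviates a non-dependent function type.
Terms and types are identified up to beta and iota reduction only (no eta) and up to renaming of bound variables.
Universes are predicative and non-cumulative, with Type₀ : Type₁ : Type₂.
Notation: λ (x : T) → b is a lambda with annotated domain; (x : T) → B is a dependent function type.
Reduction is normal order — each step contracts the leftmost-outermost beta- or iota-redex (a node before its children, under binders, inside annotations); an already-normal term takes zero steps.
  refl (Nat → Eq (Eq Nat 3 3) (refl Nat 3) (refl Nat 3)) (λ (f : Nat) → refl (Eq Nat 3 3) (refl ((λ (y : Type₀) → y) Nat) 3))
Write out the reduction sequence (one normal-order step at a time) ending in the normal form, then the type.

reduction (normal order):
  refl (Nat → Eq (Eq Nat 3 3) (refl Nat 3) (refl Nat 3)) (λ (f : Nat) → refl (Eq Nat 3 3) (refl ((λ (y : Type₀) → y) Nat) 3))
  ~> refl (Nat → Eq (Eq Nat 3 3) (refl Nat 3) (refl Nat 3)) (λ (f : Nat) → refl (Eq Nat 3 3) (refl Nat 3))
inferred type:
  Eq (Nat → Eq (Eq Nat 3 3) (refl Nat 3) (refl Nat 3)) (λ (f : Nat) → refl (Eq Nat 3 3) (refl Nat 3)) (λ (y : Nat) → refl (Eq Nat 3 3) (refl Nat 3))


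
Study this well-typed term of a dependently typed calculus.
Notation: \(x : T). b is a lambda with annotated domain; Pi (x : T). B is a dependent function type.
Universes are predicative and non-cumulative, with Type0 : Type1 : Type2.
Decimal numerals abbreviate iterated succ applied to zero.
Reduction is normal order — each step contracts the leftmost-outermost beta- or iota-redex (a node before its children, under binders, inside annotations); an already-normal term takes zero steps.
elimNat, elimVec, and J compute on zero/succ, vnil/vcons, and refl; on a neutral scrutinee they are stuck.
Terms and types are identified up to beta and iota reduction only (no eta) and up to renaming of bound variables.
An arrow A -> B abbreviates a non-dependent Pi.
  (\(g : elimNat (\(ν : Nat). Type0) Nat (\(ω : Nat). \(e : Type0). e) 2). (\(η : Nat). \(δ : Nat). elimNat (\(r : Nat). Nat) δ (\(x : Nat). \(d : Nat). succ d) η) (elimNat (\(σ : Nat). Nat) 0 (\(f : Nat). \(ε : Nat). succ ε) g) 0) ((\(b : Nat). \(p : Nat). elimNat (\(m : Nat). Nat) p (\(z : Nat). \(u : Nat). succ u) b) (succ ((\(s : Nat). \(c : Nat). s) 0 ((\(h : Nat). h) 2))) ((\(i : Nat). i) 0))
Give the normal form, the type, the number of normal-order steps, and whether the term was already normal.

reduced normal form:
  1
the term's type:
  Nat
steps to reach normal form (normal order): 20
term was already normal: no
first contracted redex: a beta-redex


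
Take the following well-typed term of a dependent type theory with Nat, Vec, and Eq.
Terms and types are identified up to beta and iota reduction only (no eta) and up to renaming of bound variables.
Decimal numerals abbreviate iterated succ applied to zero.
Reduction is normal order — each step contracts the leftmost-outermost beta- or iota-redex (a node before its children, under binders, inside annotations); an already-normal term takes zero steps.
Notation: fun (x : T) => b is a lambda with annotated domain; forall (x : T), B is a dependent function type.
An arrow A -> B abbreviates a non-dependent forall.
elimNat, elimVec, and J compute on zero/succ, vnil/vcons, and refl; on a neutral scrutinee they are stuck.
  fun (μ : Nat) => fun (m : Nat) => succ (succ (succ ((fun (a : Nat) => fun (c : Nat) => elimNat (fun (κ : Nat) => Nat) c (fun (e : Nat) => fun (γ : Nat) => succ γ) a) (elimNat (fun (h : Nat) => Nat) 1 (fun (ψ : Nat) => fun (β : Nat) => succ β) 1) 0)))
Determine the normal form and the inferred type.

resulting normal form:
  fun (μ : Nat) => fun (m : Nat) => 5
the term's type:
  Nat -> Nat -> Nat
observation: 13 normal-order steps normalize the term, beginning with a beta-redex.


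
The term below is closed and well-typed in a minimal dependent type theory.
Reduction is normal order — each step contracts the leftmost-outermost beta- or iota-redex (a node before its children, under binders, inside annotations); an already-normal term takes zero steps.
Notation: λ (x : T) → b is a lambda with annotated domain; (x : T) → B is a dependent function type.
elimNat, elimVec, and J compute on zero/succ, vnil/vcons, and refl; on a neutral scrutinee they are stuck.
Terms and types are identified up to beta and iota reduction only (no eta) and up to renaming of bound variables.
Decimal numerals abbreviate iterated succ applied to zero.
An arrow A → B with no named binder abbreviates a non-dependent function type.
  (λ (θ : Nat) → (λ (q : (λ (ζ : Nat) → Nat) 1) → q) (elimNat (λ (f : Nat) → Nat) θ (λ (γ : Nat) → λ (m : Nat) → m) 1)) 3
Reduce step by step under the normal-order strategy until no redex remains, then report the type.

reduction (normal order):
  (λ (θ : Nat) → (λ (q : (λ (ζ : Nat) → Nat) 1) → q) (elimNat (λ (f : Nat) → Nat) θ (λ (γ : Nat) → λ (m : Nat) → m) 1)) 3
  ~> (λ (θ : (λ (q : Nat) → Nat) 1) → θ) (elimNat (λ (ζ : Nat) → Nat) 3 (λ (f : Nat) → λ (γ : Nat) → γ) 1)
  ~> elimNat (λ (θ : Nat) → Nat) 3 (λ (q : Nat) → λ (ζ : Nat) → ζ) 1
  ~> (λ (θ : Nat) → λ (q : Nat) → q) 0 (elimNat (λ (ζ : Nat) → Nat) 3 (λ (f : Nat) → λ (γ : Nat) → γ) 0)
  ~> (λ (θ : Nat) → θ) (elimNat (λ (q : Nat) → Nat) 3 (λ (ζ : Nat) → λ (f : Nat) → f) 0)
  ~> elimNat (λ (θ : Nat) → Nat) 3 (λ (q : Nat) → λ (ζ : Nat) → ζ) 0
  ~> 3
the term's type:
  Nat


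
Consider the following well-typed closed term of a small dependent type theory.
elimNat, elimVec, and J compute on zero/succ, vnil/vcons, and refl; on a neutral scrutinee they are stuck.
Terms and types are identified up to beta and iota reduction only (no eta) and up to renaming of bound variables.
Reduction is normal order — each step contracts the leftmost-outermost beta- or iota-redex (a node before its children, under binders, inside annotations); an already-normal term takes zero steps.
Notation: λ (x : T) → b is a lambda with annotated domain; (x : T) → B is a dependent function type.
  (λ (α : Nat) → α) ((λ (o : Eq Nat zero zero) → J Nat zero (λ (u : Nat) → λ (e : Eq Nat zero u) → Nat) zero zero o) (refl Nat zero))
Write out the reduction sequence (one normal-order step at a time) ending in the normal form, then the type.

reduction (normal order):
  (λ (α : Nat) → α) ((λ (o : Eq Nat zero zero) → J Nat zero (λ (u : Nat) → λ (e : Eq Nat zero u) → Nat) zero zero o) (refl Nat zero))
  ~> (λ (α : Eq Nat zero zero) → J Nat zero (λ (o : Nat) → λ (u : Eq Nat zero o) → Nat) zero zero α) (refl Nat zero)
  ~> J Nat zero (λ (α : Nat) → λ (o : Eq Nat zero α) → Nat) zero zero (refl Nat zero)
  ~> zero
inferred type:
  Nat


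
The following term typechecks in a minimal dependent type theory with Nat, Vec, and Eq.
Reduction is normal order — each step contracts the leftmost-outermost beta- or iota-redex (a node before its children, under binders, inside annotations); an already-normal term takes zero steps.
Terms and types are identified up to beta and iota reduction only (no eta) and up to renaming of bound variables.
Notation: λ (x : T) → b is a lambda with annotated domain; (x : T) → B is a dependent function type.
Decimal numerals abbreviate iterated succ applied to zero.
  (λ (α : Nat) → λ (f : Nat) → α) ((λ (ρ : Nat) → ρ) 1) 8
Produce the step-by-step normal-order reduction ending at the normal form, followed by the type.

reduction (normal order):
  (λ (α : Nat) → λ (f : Nat) → α) ((λ (ρ : Nat) → ρ) 1) 8
  ~> (λ (α : Nat) → (λ (f : Nat) → f) 1) 8
  ~> (λ (α : Nat) → α) 1
  ~> 1
the term's type:
  Nat


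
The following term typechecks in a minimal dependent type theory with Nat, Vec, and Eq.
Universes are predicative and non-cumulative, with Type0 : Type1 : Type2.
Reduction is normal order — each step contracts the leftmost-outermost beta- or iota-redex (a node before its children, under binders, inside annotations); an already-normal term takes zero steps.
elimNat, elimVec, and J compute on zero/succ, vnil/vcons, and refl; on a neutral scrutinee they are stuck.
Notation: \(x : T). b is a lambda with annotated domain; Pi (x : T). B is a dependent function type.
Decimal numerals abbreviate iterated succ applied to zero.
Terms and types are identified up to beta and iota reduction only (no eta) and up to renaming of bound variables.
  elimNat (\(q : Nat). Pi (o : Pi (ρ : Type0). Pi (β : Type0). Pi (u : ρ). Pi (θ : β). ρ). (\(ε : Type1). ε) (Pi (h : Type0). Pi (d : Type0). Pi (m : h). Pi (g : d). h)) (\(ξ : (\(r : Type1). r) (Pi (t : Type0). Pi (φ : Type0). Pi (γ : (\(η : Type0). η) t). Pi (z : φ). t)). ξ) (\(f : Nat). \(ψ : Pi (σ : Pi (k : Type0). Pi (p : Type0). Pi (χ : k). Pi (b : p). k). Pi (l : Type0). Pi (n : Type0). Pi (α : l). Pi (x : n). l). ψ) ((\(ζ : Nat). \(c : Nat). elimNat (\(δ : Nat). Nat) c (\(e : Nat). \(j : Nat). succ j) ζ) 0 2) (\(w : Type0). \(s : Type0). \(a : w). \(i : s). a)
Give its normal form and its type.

resulting normal form:
  \(q : Type0). \(o : Type0). \(ρ : q). \(β : o). ρ
type:
  Pi (q : Type0). Pi (o : Type0). Pi (ρ : q). Pi (β : o). q
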